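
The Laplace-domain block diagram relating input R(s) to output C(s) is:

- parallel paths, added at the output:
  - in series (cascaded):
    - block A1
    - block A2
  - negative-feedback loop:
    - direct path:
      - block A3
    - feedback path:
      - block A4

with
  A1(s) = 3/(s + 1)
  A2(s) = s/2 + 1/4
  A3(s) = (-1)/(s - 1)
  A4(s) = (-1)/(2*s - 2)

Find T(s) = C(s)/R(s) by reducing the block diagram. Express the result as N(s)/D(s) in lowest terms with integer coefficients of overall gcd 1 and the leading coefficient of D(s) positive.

First reduce the diagram to T(s).

Step 1 - cascade A1, A2; result (6*s + 3)/(4*s + 4)
Step 2 - close the feedback loop around A3, A4; result (2 - 2*s)/(2*s^2 - 4*s + 3)
Step 3 - parallel reduction of (A1*A2), [A3/(1+A3*A4)], giving the overall T(s)

Answer: (12*s^3 - 26*s^2 + 6*s + 17)/(8*s^3 - 8*s^2 - 4*s + 12)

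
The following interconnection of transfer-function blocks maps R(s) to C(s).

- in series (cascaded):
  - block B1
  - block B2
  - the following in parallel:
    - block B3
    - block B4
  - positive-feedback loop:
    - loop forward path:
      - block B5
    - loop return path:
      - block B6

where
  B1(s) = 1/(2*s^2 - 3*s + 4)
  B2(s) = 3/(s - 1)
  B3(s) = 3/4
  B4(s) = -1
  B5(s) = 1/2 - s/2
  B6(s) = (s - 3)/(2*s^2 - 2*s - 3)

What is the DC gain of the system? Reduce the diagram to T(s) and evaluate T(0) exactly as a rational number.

Answer: 3/16

Working:
Step 1: parallel reduction of B3, B4 -> (-1)/4
Step 2: reduce the feedback loop with forward B5 and return B6 -> (-2*s^3 + 4*s^2 + s - 3)/(5*s^2 - 8*s - 3)
Step 3: combine B1, B2, (B3+B4), [B5/(1-B5*B6)] in series -> (6*s^2 - 6*s - 9)/(40*s^4 - 124*s^3 + 152*s^2 - 92*s - 48)
DC gain: substitute s = 0 into T(s) from step 3: T(0) = -9/(-48) = 3/16.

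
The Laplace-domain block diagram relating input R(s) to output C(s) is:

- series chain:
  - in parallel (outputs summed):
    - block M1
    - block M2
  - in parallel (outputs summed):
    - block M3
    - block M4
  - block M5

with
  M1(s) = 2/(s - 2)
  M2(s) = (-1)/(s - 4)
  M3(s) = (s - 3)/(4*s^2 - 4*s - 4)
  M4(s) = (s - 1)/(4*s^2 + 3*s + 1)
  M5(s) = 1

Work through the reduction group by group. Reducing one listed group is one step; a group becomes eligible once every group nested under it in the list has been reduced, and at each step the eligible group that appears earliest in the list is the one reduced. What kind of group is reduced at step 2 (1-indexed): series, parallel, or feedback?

1. sum the parallel branches M1, M2
2. reduce the parallel group M3, M4
3. cascade (M1+M2), (M3+M4), M5
The group at step 2 is a parallel group.

Final answer: parallel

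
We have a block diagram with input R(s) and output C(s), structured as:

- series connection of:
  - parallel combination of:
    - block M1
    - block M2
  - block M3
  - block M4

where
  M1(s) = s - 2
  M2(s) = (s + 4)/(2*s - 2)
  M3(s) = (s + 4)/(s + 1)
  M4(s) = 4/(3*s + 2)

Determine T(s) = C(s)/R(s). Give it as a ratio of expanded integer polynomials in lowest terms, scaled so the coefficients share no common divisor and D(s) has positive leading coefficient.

Reducing step by step:

[1] add M1, M2 (parallel) gives (2*s^2 - 5*s + 8)/(2*s - 2)
[2] series reduction of (M1+M2), M3, M4 - this is the overall T(s), already in the required normalized form

Answer: (4*s^3 + 6*s^2 - 24*s + 64)/(3*s^3 + 2*s^2 - 3*s - 2)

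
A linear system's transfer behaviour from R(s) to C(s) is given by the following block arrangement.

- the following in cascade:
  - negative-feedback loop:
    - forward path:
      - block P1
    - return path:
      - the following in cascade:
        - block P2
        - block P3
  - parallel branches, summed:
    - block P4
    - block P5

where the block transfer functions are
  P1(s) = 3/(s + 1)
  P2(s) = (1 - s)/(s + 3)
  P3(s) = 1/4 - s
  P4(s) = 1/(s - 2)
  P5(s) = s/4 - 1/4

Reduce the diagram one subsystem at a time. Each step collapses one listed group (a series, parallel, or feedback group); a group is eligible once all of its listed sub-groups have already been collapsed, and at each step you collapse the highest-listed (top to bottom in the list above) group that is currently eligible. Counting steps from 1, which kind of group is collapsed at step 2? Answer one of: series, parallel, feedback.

The answer is feedback.

Reasoning:
1. series reduction of P2, P3
2. apply the feedback formula to P1, (P2*P3)
3. combine P4, P5 in parallel
4. reduce the series chain [P1/(1+P1*(P2*P3))], (P4+P5)
The group at step 2 is a feedback group.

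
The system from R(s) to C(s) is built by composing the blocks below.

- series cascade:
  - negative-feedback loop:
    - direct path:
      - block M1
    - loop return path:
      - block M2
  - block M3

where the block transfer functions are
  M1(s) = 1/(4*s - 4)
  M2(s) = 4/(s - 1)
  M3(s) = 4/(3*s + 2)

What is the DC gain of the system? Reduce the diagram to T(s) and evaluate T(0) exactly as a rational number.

Step 1. reduce the feedback loop with forward M1 and return M2, giving (s - 1)/(4*s^2 - 8*s + 8)
Step 2. reduce the series chain [M1/(1+M1*M2)], M3, giving (s - 1)/(3*s^3 - 4*s^2 + 2*s + 4)
DC gain: substitute s = 0 into T(s) from step 2: T(0) = -1/4.

Answer: -1/4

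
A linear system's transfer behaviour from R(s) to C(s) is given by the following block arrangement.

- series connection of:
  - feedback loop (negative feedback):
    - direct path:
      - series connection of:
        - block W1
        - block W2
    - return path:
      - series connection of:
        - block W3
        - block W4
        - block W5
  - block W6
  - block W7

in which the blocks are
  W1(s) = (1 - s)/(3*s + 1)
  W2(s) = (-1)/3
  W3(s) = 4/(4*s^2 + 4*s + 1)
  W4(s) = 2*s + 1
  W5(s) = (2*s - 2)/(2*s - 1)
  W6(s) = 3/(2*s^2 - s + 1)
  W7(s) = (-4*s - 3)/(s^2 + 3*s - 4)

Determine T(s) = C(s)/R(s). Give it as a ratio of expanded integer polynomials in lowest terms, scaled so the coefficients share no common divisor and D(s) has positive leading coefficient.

1. series reduction of W1, W2: (s - 1)/(9*s + 3)
2. combine W3, W4, W5 in series: (8*s - 8)/(4*s^2 - 1)
3. close the feedback loop around (W1*W2), (W3*W4*W5): (4*s^3 - 4*s^2 - s + 1)/(36*s^3 + 20*s^2 - 25*s + 5)
4. combine [(W1*W2)/(1+(W1*W2)*(W3*W4*W5))], W6, W7 in series: this yields T(s), and no further normalization is needed

Therefore the answer is (-48*s^3 - 36*s^2 + 12*s + 9)/(72*s^6 + 292*s^5 - 18*s^4 - 81*s^3 + 190*s^2 - 115*s + 20).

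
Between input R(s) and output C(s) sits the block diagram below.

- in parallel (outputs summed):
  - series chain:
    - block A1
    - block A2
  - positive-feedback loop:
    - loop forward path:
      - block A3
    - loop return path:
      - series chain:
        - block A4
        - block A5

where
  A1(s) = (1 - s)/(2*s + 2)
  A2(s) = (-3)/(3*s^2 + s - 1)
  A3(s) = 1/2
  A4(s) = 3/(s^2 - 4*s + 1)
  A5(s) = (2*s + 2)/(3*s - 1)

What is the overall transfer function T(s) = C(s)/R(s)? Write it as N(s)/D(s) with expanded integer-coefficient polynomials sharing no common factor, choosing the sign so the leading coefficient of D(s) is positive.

Reducing step by step:

Step 1 - series reduction of A1, A2, giving (3*s - 3)/(6*s^3 + 8*s^2 - 2)
Step 2 - series reduction of A4, A5, giving (6*s + 6)/(3*s^3 - 13*s^2 + 7*s - 1)
Step 3 - close the feedback loop around A3, (A4*A5), giving (3*s^3 - 13*s^2 + 7*s - 1)/(6*s^3 - 26*s^2 + 8*s - 8)
Step 4 - parallel reduction of (A1*A2), [A3/(1-A3*(A4*A5))], giving the overall T(s)

Answer: (9*s^6 - 27*s^5 - 22*s^4 - 26*s^3 + 60*s^2 - 31*s + 13)/(18*s^6 - 54*s^5 - 80*s^4 + 2*s^3 - 6*s^2 - 8*s + 8)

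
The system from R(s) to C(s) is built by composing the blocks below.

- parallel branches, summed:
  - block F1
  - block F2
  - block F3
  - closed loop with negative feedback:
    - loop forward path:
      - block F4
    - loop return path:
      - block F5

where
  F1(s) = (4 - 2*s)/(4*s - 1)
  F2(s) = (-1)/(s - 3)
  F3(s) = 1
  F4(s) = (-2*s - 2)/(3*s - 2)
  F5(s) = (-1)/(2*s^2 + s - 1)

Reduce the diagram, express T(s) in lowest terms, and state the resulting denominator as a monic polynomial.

Step 1: apply the feedback formula to F4, F5 -> (-4*s^2 - 2*s + 2)/(6*s^2 - 7*s + 4)
Step 2: reduce the parallel group F1, F2, F3, [F4/(1+F4*F5)] -> (-4*s^4 - 12*s^3 + 31*s^2 - 4*s - 26)/(24*s^4 - 106*s^3 + 125*s^2 - 73*s + 12)
No further cancellation is possible in the step-2 result, so that is T(s). Its denominator becomes monic after dividing by the leading coefficient 24.

Therefore the answer is s^4 - 53*s^3/12 + 125*s^2/24 - 73*s/24 + 1/2.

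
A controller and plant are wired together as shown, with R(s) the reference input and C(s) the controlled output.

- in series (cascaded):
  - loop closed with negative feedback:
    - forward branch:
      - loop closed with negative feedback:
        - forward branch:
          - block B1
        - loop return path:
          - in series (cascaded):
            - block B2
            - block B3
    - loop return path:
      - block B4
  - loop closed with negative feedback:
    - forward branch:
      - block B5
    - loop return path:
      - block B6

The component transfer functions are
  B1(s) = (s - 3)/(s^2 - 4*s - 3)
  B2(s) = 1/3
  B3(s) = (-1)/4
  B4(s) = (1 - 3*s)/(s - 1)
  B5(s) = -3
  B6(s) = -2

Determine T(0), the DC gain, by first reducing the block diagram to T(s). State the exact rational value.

Reducing step by step:

Step 1 - combine B2, B3 in series, giving (-1)/12
Step 2 - reduce the feedback loop with forward B1 and return (B2*B3), giving (12*s - 36)/(12*s^2 - 49*s - 33)
Step 3 - close the feedback loop around [B1/(1+B1*(B2*B3))], B4, giving (12*s^2 - 48*s + 36)/(12*s^3 - 97*s^2 + 136*s - 3)
Step 4 - collapse the loop (B5 forward, B6 return), giving (-3)/7
Step 5 - series reduction of [[B1/(1+B1*(B2*B3))]/(1+[B1/(1+B1*(B2*B3))]*B4)], [B5/(1+B5*B6)], giving (-36*s^2 + 144*s - 108)/(84*s^3 - 679*s^2 + 952*s - 21)
DC gain: substitute s = 0 into T(s) from step 5: T(0) = -108/(-21) = 36/7.

Answer: 36/7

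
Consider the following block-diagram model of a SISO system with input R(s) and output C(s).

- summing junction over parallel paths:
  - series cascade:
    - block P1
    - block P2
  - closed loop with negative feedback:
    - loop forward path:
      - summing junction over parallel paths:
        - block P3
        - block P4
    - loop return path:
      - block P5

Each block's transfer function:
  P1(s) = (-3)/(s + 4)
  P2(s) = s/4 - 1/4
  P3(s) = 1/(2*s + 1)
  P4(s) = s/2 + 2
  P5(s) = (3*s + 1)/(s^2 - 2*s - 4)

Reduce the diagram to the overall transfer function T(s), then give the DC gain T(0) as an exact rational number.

1. combine P1, P2 in series -> (3 - 3*s)/(4*s + 16)
2. add P3, P4 (parallel) -> (2*s^2 + 9*s + 6)/(4*s + 2)
3. collapse the loop ((P3+P4) forward, P5 return) -> (2*s^4 + 5*s^3 - 20*s^2 - 48*s - 24)/(10*s^3 + 23*s^2 + 7*s - 2)
4. combine (P1*P2), [(P3+P4)/(1+(P3+P4)*P5)] in parallel -> (8*s^5 + 22*s^4 - 39*s^3 - 464*s^2 - 837*s - 390)/(40*s^4 + 252*s^3 + 396*s^2 + 104*s - 32)
Step 4 gives the overall T(s). Then T(0) = -390/(-32) = 195/16.

Therefore the answer is 195/16.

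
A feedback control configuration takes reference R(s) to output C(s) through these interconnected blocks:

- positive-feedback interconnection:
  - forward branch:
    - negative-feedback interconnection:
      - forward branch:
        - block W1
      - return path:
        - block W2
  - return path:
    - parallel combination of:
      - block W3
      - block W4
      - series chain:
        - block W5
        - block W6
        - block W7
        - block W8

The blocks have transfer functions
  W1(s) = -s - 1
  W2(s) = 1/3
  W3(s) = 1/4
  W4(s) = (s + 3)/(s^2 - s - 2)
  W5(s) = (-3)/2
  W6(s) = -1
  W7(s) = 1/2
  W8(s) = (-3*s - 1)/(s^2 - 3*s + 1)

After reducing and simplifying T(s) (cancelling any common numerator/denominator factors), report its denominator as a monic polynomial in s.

Answer: s^4 - s^3 + 44*s^2 - 46*s - 32

Working:
[1] collapse the loop (W1 forward, W2 return); result (3*s + 3)/(s - 2)
[2] combine W5, W6, W7, W8 in series; result (-9*s - 3)/(4*s^2 - 12*s + 4)
[3] reduce the parallel group W3, W4, (W5*W6*W7*W8); result (s^4 - 9*s^3 + 8*s^2 - 6*s + 16)/(4*s^4 - 16*s^3 + 8*s^2 + 20*s - 8)
[4] feedback reduction of [W1/(1+W1*W2)], (W3+W4+(W5*W6*W7*W8)); result (12*s^4 - 48*s^3 + 24*s^2 + 60*s - 24)/(s^4 - s^3 + 44*s^2 - 46*s - 32)
That last expression is T(s), already simplified, and its denominator is already monic.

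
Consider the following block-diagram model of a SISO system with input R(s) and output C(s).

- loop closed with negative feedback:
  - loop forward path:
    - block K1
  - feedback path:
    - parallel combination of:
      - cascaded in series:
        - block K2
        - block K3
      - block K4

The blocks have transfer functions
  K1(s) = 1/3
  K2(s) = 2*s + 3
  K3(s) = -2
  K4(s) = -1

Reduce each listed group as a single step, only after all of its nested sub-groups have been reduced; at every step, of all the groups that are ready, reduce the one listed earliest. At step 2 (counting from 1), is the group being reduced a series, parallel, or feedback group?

Step 1: reduce the series chain K2, K3
Step 2: parallel reduction of (K2*K3), K4
Step 3: feedback reduction of K1, ((K2*K3)+K4)
So the answer for step 2 is parallel.

Answer: parallel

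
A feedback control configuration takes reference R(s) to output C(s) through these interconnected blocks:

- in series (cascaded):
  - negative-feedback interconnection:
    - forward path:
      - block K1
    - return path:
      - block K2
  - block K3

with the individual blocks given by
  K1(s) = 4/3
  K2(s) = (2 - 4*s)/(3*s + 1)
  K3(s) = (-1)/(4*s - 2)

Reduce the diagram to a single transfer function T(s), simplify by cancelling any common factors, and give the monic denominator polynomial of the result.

Step 1 - apply the feedback formula to K1, K2; result (-12*s - 4)/(7*s - 11)
Step 2 - reduce the series chain [K1/(1+K1*K2)], K3; result (6*s + 2)/(14*s^2 - 29*s + 11)
No further cancellation is possible in the step-2 result, so that is T(s). Its denominator becomes monic after dividing by the leading coefficient 14.

Final answer: s^2 - 29*s/14 + 11/14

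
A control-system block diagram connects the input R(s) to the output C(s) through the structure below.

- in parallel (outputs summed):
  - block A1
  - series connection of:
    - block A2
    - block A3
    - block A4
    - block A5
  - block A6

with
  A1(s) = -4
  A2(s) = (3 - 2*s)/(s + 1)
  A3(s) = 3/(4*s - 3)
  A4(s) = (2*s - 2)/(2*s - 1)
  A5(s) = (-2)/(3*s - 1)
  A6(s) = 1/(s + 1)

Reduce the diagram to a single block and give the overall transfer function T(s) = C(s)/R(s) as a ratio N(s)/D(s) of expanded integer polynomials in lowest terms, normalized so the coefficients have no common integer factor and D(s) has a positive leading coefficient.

(1) reduce the series chain A2, A3, A4, A5 = (24*s^2 - 60*s + 36)/(24*s^4 - 14*s^3 - 19*s^2 + 16*s - 3)
(2) combine A1, (A2*A3*A4*A5), A6 in parallel, which is the overall transfer function T(s) = C(s)/R(s) in lowest terms

Therefore the answer is (-96*s^4 + 80*s^3 + 62*s^2 - 105*s + 45)/(24*s^4 - 14*s^3 - 19*s^2 + 16*s - 3).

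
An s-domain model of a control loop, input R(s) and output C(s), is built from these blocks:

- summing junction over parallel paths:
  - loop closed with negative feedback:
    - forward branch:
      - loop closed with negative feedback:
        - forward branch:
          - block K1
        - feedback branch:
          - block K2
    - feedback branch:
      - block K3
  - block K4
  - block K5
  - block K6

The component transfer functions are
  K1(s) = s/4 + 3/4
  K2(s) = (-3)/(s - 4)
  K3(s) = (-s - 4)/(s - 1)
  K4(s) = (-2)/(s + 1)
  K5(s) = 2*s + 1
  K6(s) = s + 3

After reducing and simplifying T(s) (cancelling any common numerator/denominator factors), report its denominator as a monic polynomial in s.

(1) feedback reduction of K1, K2: (s^2 - s - 12)/(s - 25)
(2) close the feedback loop around [K1/(1+K1*K2)], K3: (-s^3 + 2*s^2 + 11*s - 12)/(s^3 + 2*s^2 + 10*s - 73)
(3) sum the parallel branches [[K1/(1+K1*K2)]/(1+[K1/(1+K1*K2)]*K3)], K4, K5, K6: (3*s^5 + 12*s^4 + 47*s^3 - 132*s^2 - 492*s - 158)/(s^4 + 3*s^3 + 12*s^2 - 63*s - 73)
No further cancellation is possible in the step-3 result, so that is T(s). Its denominator is already monic.

Therefore the answer is s^4 + 3*s^3 + 12*s^2 - 63*s - 73.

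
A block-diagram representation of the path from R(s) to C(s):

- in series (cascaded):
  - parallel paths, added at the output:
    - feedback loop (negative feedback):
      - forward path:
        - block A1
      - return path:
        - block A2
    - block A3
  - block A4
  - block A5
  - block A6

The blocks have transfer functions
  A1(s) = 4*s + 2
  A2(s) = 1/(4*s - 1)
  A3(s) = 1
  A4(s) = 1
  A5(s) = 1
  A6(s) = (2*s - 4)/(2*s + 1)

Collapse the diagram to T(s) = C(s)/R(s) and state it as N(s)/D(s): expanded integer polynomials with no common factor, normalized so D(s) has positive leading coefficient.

1. reduce the feedback loop with forward A1 and return A2: (16*s^2 + 4*s - 2)/(8*s + 1)
2. add [A1/(1+A1*A2)], A3 (parallel): (16*s^2 + 12*s - 1)/(8*s + 1)
3. multiply ([A1/(1+A1*A2)]+A3), A4, A5, A6 (series) - this is the overall T(s), already in the required normalized form

Hence the answer: (32*s^3 - 40*s^2 - 50*s + 4)/(16*s^2 + 10*s + 1)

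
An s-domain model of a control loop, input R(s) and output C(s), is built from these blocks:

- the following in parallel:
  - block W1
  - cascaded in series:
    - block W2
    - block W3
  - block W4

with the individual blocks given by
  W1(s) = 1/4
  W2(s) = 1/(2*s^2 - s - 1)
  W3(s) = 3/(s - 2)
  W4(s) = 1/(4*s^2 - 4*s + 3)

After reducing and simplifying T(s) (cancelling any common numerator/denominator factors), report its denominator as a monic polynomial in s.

Reducing step by step:

[1] series reduction of W2, W3, giving 3/(2*s^3 - 5*s^2 + s + 2)
[2] sum the parallel branches W1, (W2*W3), W4, giving (8*s^5 - 28*s^4 + 38*s^3 + 17*s^2 - 49*s + 50)/(32*s^5 - 112*s^4 + 120*s^3 - 44*s^2 - 20*s + 24)
T(s) is the step-2 result (common factors already cancelled). Leading coefficient of the denominator: 32. Divide through by 32 for the monic polynomial.

Answer: s^5 - 7*s^4/2 + 15*s^3/4 - 11*s^2/8 - 5*s/8 + 3/4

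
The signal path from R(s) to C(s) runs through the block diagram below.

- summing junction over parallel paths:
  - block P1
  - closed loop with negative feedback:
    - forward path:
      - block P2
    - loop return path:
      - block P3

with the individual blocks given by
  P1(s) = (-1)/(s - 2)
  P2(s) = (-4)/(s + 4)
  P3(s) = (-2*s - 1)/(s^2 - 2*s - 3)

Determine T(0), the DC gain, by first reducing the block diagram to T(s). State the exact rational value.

[1] apply the feedback formula to P2, P3 gives (-4*s^2 + 8*s + 12)/(s^3 + 2*s^2 - 3*s - 8)
[2] reduce the parallel group P1, [P2/(1+P2*P3)] gives (-5*s^3 + 14*s^2 - s - 16)/(s^4 - 7*s^2 - 2*s + 16)
The step-2 result is T(s). Setting s = 0: T(0) = -16/16 = -1.

Hence the answer: -1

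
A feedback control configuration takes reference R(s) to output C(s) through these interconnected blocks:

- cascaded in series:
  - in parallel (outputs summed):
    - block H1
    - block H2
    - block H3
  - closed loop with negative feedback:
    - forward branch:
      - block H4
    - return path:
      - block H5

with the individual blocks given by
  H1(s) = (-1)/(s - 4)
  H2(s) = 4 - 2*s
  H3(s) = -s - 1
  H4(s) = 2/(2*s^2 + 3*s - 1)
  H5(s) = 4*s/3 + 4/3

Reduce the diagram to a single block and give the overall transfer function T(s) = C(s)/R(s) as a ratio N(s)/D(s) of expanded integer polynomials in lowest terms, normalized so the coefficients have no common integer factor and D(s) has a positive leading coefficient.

1. parallel reduction of H1, H2, H3 gives (-3*s^2 + 15*s - 13)/(s - 4)
2. apply the feedback formula to H4, H5 gives 6/(6*s^2 + 17*s + 5)
3. cascade (H1+H2+H3), [H4/(1+H4*H5)]: this yields T(s), and no further normalization is needed

Final answer: (-18*s^2 + 90*s - 78)/(6*s^3 - 7*s^2 - 63*s - 20)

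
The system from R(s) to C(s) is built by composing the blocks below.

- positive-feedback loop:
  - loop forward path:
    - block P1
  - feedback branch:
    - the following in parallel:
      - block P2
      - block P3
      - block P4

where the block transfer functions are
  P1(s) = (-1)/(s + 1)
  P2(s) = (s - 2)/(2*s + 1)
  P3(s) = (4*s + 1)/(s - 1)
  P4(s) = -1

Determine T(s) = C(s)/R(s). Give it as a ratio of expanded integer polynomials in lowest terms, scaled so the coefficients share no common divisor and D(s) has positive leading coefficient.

1. add P2, P3, P4 (parallel) = (7*s^2 + 4*s + 4)/(2*s^2 - s - 1)
2. collapse the loop (P1 forward, (P2+P3+P4) return): this yields T(s), and no further normalization is needed

Answer: (-2*s^2 + s + 1)/(2*s^3 + 8*s^2 + 2*s + 3)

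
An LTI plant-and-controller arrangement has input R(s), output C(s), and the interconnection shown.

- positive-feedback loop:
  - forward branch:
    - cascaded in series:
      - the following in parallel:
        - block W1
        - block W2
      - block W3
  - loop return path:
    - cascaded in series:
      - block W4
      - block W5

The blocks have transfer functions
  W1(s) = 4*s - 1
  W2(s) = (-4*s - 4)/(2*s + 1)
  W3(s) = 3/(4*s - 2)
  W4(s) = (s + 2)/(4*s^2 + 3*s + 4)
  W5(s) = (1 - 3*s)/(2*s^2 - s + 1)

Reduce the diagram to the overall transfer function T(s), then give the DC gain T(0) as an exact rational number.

The answer is -30/11.

Reasoning:
[1] add W1, W2 (parallel) gives (8*s^2 - 2*s - 5)/(2*s + 1)
[2] series reduction of (W1+W2), W3 gives (24*s^2 - 6*s - 15)/(8*s^2 - 2)
[3] multiply W4, W5 (series) gives (-3*s^2 - 5*s + 2)/(8*s^4 + 2*s^3 + 9*s^2 - s + 4)
[4] close the feedback loop around ((W1+W2)*W3), (W4*W5) gives (192*s^6 + 84*s^4 - 108*s^3 - 33*s^2 - 9*s - 60)/(64*s^6 + 16*s^5 + 128*s^4 + 90*s^3 - 109*s^2 - 61*s + 22)
DC gain: substitute s = 0 into T(s) from step 4: T(0) = -60/22 = -30/11.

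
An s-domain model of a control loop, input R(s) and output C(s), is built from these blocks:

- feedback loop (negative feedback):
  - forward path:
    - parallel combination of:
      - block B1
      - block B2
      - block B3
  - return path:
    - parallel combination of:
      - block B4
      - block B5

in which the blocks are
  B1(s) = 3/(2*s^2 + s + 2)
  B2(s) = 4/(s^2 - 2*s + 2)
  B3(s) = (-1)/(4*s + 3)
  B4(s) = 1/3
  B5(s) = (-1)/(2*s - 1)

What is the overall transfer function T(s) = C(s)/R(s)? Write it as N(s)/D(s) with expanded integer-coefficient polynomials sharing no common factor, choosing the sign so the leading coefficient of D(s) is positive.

Answer: (-12*s^5 + 288*s^4 - 15*s^3 + 249*s^2 + 72*s - 114)/(48*s^6 - 64*s^5 + 162*s^4 - 143*s^3 + 68*s^2 - 90*s - 188)

Working:
Step 1: combine B1, B2, B3 in parallel; result (-2*s^4 + 47*s^3 + 21*s^2 + 52*s + 38)/(8*s^5 - 6*s^4 + 7*s^3 + 4*s^2 + 10*s + 12)
Step 2: add B4, B5 (parallel); result (2*s - 4)/(6*s - 3)
Step 3: apply the feedback formula to (B1+B2+B3), (B4+B5), giving the overall T(s)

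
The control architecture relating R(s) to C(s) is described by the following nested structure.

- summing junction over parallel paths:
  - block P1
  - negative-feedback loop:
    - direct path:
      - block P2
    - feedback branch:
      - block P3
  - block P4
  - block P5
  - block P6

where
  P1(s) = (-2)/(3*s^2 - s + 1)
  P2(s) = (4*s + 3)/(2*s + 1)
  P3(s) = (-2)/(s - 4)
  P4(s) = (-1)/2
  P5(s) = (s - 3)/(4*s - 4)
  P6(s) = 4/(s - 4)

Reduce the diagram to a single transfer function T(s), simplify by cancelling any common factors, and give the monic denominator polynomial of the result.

(1) feedback reduction of P2, P3: (4*s^2 - 13*s - 12)/(2*s^2 - 15*s - 10)
(2) add P1, [P2/(1+P2*P3)], P4, P5, P6 (parallel): (42*s^6 - 251*s^5 + 8*s^4 + 210*s^3 - 845*s^2 + 174*s + 248)/(24*s^6 - 308*s^5 + 984*s^4 - 512*s^3 - 148*s^2 + 120*s - 160)
T(s) is the step-2 result (common factors already cancelled). Leading coefficient of the denominator: 24. Divide through by 24 for the monic polynomial.

Hence the answer: s^6 - 77*s^5/6 + 41*s^4 - 64*s^3/3 - 37*s^2/6 + 5*s - 20/3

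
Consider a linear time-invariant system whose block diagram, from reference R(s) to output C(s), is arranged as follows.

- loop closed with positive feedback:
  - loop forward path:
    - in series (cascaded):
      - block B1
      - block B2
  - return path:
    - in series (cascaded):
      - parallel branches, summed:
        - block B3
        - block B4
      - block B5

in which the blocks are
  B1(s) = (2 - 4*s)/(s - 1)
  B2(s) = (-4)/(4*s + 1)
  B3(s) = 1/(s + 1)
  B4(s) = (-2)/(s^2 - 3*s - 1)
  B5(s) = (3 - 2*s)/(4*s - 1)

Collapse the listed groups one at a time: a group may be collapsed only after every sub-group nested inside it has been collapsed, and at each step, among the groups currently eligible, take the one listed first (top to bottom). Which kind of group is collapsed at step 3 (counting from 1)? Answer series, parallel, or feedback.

Answer: series

Working:
Step 1 - series reduction of B1, B2
Step 2 - combine B3, B4 in parallel
Step 3 - combine (B3+B4), B5 in series
Step 4 - feedback reduction of (B1*B2), ((B3+B4)*B5)
The group at step 3 is a series group.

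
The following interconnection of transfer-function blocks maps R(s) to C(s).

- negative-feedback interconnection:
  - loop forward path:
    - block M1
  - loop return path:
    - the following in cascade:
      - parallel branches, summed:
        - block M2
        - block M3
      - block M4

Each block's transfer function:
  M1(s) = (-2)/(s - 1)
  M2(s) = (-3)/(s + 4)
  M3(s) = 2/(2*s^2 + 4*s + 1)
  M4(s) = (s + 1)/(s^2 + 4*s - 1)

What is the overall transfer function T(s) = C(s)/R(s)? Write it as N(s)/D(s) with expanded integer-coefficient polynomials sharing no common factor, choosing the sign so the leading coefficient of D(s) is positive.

The answer is (-4*s^5 - 40*s^4 - 126*s^3 - 120*s^2 + 2*s + 8)/(2*s^6 + 18*s^5 + 43*s^4 + 9*s^3 - 29*s^2 + 7*s - 6).

Reasoning:
Step 1 - parallel reduction of M2, M3 = (-6*s^2 - 10*s + 5)/(2*s^3 + 12*s^2 + 17*s + 4)
Step 2 - reduce the series chain (M2+M3), M4 = (-6*s^3 - 16*s^2 - 5*s + 5)/(2*s^5 + 20*s^4 + 63*s^3 + 60*s^2 - s - 4)
Step 3 - collapse the loop (M1 forward, ((M2+M3)*M4) return), which is the overall transfer function T(s) = C(s)/R(s) in lowest terms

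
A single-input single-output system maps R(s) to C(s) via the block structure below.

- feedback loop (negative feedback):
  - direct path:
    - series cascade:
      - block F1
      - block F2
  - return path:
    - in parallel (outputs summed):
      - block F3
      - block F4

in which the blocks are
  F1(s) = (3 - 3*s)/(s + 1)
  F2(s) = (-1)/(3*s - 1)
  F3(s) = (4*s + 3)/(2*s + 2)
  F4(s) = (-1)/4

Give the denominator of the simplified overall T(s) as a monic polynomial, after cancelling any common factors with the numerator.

Answer: s^3 + 41*s^2/12 - s/6 - 19/12

Working:
[1] series reduction of F1, F2: (3*s - 3)/(3*s^2 + 2*s - 1)
[2] add F3, F4 (parallel): (7*s + 5)/(4*s + 4)
[3] feedback reduction of (F1*F2), (F3+F4): (12*s^2 - 12)/(12*s^3 + 41*s^2 - 2*s - 19)
That last expression is T(s), already simplified. Scaling its denominator by 1/12 (the reciprocal of the leading coefficient) yields the monic denominator.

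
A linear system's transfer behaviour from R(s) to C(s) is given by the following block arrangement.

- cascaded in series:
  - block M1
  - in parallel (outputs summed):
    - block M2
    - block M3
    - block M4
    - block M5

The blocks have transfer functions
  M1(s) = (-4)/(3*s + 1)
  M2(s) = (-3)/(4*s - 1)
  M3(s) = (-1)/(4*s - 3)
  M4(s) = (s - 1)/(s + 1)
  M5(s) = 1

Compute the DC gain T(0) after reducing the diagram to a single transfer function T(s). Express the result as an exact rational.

The answer is -40/3.

Reasoning:
Step 1: combine M2, M3, M4, M5 in parallel: (32*s^3 - 48*s^2 + 10)/(16*s^3 - 13*s + 3)
Step 2: cascade M1, (M2+M3+M4+M5): (-128*s^3 + 192*s^2 - 40)/(48*s^4 + 16*s^3 - 39*s^2 - 4*s + 3)
Step 2 gives the overall T(s). Then T(0) = -40/3.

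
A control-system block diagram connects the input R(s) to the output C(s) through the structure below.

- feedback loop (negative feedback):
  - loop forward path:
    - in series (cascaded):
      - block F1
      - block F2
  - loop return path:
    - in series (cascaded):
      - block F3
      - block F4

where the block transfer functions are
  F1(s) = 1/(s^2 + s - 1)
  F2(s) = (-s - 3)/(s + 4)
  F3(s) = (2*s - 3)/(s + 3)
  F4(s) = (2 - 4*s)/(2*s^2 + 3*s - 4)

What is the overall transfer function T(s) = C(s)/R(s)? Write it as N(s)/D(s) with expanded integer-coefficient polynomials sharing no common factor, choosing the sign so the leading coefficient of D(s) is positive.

First reduce the diagram to T(s).

[1] combine F1, F2 in series gives (-s - 3)/(s^3 + 5*s^2 + 3*s - 4)
[2] series reduction of F3, F4 gives (-8*s^2 + 16*s - 6)/(2*s^3 + 9*s^2 + 5*s - 12)
[3] feedback reduction of (F1*F2), (F3*F4) - this is the overall T(s), already in the required normalized form

Answer: (-2*s^3 - 9*s^2 - 5*s + 12)/(2*s^5 + 13*s^4 + 17*s^3 - 11*s^2 - 40*s + 22)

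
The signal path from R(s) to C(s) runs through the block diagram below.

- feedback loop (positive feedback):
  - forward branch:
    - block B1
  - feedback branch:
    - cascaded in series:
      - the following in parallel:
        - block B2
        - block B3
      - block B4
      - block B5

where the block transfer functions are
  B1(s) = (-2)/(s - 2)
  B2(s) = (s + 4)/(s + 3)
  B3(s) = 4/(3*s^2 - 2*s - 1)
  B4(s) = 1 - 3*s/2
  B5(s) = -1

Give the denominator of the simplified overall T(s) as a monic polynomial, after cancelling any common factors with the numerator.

Answer: s^4 + 25*s^3/12 - 14*s^2/3 + 15*s/4 - 5/6

Working:
Step 1 - combine B2, B3 in parallel; result (3*s^3 + 10*s^2 - 5*s + 8)/(3*s^3 + 7*s^2 - 7*s - 3)
Step 2 - combine (B2+B3), B4, B5 in series; result (9*s^4 + 24*s^3 - 35*s^2 + 34*s - 16)/(6*s^3 + 14*s^2 - 14*s - 6)
Step 3 - reduce the feedback loop with forward B1 and return ((B2+B3)*B4*B5); result (-6*s^3 - 14*s^2 + 14*s + 6)/(12*s^4 + 25*s^3 - 56*s^2 + 45*s - 10)
No further cancellation is possible in the step-3 result, so that is T(s). Its denominator becomes monic after dividing by the leading coefficient 12.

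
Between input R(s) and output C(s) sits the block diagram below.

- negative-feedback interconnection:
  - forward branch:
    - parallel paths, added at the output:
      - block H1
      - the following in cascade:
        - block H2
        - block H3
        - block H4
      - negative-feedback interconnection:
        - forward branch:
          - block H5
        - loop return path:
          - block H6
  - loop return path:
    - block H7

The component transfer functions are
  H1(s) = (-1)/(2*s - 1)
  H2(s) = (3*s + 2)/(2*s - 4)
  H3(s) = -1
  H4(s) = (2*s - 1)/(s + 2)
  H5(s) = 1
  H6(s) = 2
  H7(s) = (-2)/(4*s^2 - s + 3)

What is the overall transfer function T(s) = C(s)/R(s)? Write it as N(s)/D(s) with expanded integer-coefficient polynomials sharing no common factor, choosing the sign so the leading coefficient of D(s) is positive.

Step 1 - multiply H2, H3, H4 (series) gives (-6*s^2 - s + 2)/(2*s^2 - 8)
Step 2 - apply the feedback formula to H5, H6 gives 1/3
Step 3 - reduce the parallel group H1, (H2*H3*H4), [H5/(1+H5*H6)] gives (-32*s^3 + 4*s^2 - s + 26)/(12*s^3 - 6*s^2 - 48*s + 24)
Step 4 - collapse the loop ((H1+(H2*H3*H4)+[H5/(1+H5*H6)]) forward, H7 return), which is the overall transfer function T(s) = C(s)/R(s) in lowest terms

Final answer: (-128*s^5 + 48*s^4 - 104*s^3 + 117*s^2 - 29*s + 78)/(48*s^5 - 36*s^4 - 86*s^3 + 118*s^2 - 166*s + 20)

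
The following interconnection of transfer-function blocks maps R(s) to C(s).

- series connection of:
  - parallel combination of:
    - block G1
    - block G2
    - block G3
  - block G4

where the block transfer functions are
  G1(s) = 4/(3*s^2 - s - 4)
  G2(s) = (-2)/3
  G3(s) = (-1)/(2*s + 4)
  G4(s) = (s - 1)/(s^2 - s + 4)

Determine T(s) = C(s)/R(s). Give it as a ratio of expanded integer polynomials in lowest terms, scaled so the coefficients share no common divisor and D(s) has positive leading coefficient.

Reducing step by step:

(1) add G1, G2, G3 (parallel); result (-12*s^3 - 29*s^2 + 51*s + 92)/(18*s^3 + 30*s^2 - 36*s - 48)
(2) cascade (G1+G2+G3), G4 - this is the overall T(s), already in the required normalized form

Answer: (-12*s^4 - 17*s^3 + 80*s^2 + 41*s - 92)/(18*s^5 + 12*s^4 + 6*s^3 + 108*s^2 - 96*s - 192)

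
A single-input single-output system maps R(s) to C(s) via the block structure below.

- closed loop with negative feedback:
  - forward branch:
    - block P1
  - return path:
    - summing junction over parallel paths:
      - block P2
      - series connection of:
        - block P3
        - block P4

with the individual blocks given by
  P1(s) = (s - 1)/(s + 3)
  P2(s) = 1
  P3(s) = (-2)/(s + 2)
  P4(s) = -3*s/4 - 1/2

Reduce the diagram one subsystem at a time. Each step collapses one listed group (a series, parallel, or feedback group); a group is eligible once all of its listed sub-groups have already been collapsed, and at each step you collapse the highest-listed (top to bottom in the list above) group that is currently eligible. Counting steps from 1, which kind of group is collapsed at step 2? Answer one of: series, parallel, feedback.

[1] reduce the series chain P3, P4
[2] combine P2, (P3*P4) in parallel
[3] close the feedback loop around P1, (P2+(P3*P4))
So the answer for step 2 is parallel.

Answer: parallel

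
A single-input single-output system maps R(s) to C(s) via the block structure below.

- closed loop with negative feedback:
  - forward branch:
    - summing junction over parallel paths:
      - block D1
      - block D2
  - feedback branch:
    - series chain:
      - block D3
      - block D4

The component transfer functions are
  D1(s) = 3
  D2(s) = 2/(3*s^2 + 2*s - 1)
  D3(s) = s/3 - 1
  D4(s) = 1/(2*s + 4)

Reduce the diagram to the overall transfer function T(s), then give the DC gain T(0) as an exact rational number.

The answer is 4/3.

Reasoning:
Step 1 - combine D1, D2 in parallel; result (9*s^2 + 6*s - 1)/(3*s^2 + 2*s - 1)
Step 2 - combine D3, D4 in series; result (s - 3)/(6*s + 12)
Step 3 - feedback reduction of (D1+D2), (D3*D4); result (54*s^3 + 144*s^2 + 66*s - 12)/(27*s^3 + 27*s^2 - s - 9)
DC gain: substitute s = 0 into T(s) from step 3: T(0) = -12/(-9) = 4/3.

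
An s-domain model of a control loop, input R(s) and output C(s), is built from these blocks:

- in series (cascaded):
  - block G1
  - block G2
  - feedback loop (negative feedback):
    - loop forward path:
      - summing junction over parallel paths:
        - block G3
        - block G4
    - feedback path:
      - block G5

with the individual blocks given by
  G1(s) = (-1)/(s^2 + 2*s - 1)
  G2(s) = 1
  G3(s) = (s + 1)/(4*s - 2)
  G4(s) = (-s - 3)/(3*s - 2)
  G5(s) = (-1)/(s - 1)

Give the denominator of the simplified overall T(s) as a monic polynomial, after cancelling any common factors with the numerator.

First reduce the diagram to T(s).

[1] reduce the parallel group G3, G4 gives (-s^2 - 9*s + 4)/(12*s^2 - 14*s + 4)
[2] reduce the feedback loop with forward (G3+G4) and return G5 gives (-s^3 - 8*s^2 + 13*s - 4)/(12*s^3 - 25*s^2 + 27*s - 8)
[3] combine G1, G2, [(G3+G4)/(1+(G3+G4)*G5)] in series gives (s^3 + 8*s^2 - 13*s + 4)/(12*s^5 - s^4 - 35*s^3 + 71*s^2 - 43*s + 8)
That last expression is T(s), already simplified. Scaling its denominator by 1/12 (the reciprocal of the leading coefficient) yields the monic denominator.

Answer: s^5 - s^4/12 - 35*s^3/12 + 71*s^2/12 - 43*s/12 + 2/3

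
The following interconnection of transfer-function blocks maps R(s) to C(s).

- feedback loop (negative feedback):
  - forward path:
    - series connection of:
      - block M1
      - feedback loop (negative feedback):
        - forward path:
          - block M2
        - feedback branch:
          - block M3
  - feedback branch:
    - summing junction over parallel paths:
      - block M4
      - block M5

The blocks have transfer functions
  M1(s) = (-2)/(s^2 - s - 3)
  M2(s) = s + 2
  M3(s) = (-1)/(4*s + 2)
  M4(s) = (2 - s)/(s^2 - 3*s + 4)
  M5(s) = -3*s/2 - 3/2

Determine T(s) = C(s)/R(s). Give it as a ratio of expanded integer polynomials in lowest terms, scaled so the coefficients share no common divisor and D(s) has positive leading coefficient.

Reducing step by step:

1. apply the feedback formula to M2, M3 gives (4*s^2 + 10*s + 4)/(3*s)
2. cascade M1, [M2/(1+M2*M3)] gives (-8*s^2 - 20*s - 8)/(3*s^3 - 3*s^2 - 9*s)
3. combine M4, M5 in parallel gives (-3*s^3 + 6*s^2 - 5*s - 8)/(2*s^2 - 6*s + 8)
4. collapse the loop ((M1*[M2/(1+M2*M3)]) forward, (M4+M5) return); the result is T(s) itself (integer coefficients, no common factor, positive leading denominator coefficient)

Answer: (-8*s^4 + 4*s^3 + 20*s^2 - 56*s - 32)/(15*s^5 - 6*s^4 - 16*s^3 + 73*s^2 + 64*s + 32)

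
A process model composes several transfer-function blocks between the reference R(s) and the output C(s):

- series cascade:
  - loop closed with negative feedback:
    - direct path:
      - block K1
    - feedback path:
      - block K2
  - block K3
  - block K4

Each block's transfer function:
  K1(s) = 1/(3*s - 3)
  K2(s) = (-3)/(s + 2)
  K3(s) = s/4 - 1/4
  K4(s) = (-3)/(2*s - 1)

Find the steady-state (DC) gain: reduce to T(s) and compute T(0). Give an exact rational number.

Step 1: reduce the feedback loop with forward K1 and return K2 -> (s + 2)/(3*s^2 + 3*s - 9)
Step 2: series reduction of [K1/(1+K1*K2)], K3, K4 -> (-s^2 - s + 2)/(8*s^3 + 4*s^2 - 28*s + 12)
The step-2 result is T(s). Setting s = 0: T(0) = 2/12 = 1/6.

Answer: 1/6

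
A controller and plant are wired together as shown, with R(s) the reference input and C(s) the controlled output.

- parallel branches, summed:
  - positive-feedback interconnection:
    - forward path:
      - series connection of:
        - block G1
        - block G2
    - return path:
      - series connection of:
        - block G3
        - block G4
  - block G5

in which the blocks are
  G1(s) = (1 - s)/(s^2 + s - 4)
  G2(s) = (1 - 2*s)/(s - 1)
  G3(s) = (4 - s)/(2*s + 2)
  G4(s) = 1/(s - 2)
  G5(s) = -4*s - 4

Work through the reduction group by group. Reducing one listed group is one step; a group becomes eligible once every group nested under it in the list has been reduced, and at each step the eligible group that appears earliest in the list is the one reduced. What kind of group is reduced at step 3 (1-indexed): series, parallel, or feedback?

Answer: feedback

Working:
Step 1: combine G1, G2 in series
Step 2: multiply G3, G4 (series)
Step 3: apply the feedback formula to (G1*G2), (G3*G4)
Step 4: sum the parallel branches [(G1*G2)/(1-(G1*G2)*(G3*G4))], G5
The group at step 3 is a feedback group.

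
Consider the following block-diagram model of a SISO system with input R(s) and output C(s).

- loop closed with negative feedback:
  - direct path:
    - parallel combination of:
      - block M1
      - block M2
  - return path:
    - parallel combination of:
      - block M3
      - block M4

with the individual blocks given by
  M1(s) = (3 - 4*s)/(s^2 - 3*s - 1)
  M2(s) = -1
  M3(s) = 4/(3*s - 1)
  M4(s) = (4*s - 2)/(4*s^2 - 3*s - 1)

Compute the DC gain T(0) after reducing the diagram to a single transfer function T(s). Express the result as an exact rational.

Step 1. parallel reduction of M1, M2 gives (-s^2 - s + 4)/(s^2 - 3*s - 1)
Step 2. reduce the parallel group M3, M4 gives (28*s^2 - 22*s - 2)/(12*s^3 - 13*s^2 + 1)
Step 3. apply the feedback formula to (M1+M2), (M3+M4) gives (-12*s^5 + s^4 + 61*s^3 - 53*s^2 - s + 4)/(12*s^5 - 77*s^4 + 21*s^3 + 150*s^2 - 89*s - 9)
Evaluating the step-3 result (the overall T(s)) at s = 0 gives T(0) = 4/(-9) = -4/9.

Final answer: -4/9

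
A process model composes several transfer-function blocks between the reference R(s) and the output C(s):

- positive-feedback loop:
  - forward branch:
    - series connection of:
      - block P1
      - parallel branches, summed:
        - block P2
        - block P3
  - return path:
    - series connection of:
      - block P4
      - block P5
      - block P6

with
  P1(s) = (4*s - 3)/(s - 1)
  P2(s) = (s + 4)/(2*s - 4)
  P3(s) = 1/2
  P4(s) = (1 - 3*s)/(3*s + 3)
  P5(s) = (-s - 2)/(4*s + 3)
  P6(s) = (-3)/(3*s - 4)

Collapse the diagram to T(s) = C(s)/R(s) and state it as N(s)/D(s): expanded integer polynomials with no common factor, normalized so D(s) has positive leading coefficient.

Answer: (48*s^4 - 16*s^3 - 91*s^2 + 9*s + 36)/(12*s^4 - 31*s^3 + 44*s^2 - s - 18)

Working:
Step 1: reduce the parallel group P2, P3 -> (s + 1)/(s - 2)
Step 2: cascade P1, (P2+P3) -> (4*s^2 + s - 3)/(s^2 - 3*s + 2)
Step 3: reduce the series chain P4, P5, P6 -> (-3*s^2 - 5*s + 2)/(12*s^3 + 5*s^2 - 19*s - 12)
Step 4: feedback reduction of (P1*(P2+P3)), (P4*P5*P6); the result is T(s) itself (integer coefficients, no common factor, positive leading denominator coefficient)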